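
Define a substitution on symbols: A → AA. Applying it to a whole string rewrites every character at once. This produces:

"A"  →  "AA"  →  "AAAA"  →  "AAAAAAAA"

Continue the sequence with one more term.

AAAAAAAAAAAAAAAA

Apply φ to AAAAAAAA symbol by symbol: A→AA, A→AA, A→AA, A→AA, A→AA, A→AA, A→AA, A→AA; joined: AA AA AA AA AA AA AA AA.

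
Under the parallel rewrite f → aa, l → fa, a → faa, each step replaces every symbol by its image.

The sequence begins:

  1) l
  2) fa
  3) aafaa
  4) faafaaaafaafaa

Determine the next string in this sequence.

Rewriting the 14 symbols of faafaaaafaafaa one by one yields aa faa faa aa faa faa faa faa aa faa faa aa faa faa; concatenated:

aafaafaaaafaafaafaafaaaafaafaaaafaafaa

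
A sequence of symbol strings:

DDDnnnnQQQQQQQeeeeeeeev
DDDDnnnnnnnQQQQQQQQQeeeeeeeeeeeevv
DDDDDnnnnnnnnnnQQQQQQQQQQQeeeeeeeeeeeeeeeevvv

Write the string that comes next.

Term n consists of n+1 D's, followed by 3n-2 n's, followed by 2n+3 Q's, followed by 4n e's, followed by n-1 v's, where the shown terms are n = 2, 3, 4.
For the next term, n = 5, so the run lengths are 6, 13, 13, 20, 4.

DDDDDDnnnnnnnnnnnnnQQQQQQQQQQQQQeeeeeeeeeeeeeeeeeeeevvvv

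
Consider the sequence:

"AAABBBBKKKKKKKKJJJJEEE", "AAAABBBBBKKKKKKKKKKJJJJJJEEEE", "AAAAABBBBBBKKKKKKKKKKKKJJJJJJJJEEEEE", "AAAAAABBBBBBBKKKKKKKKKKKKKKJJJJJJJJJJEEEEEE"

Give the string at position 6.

AAAAAAAABBBBBBBBBKKKKKKKKKKKKKKKKKKJJJJJJJJJJJJJJEEEEEEEE

Term n consists of n A's, followed by n+1 B's, followed by 2n+2 K's, followed by 2n-2 J's, followed by n E's, where the shown terms are n = 3, 4, 5, 6.
At n = 8 the blocks have lengths 8, 9, 18, 14, 8.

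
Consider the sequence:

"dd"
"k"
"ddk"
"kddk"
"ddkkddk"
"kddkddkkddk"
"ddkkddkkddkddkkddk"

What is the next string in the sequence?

This is a Fibonacci-style word recurrence s(k) = s(k−2)·s(k−1): e.g. dd·k = ddk.
Continuing: kddkddkkddk · ddkkddkkddkddkkddk gives term 8.

kddkddkkddkddkkddkkddkddkkddk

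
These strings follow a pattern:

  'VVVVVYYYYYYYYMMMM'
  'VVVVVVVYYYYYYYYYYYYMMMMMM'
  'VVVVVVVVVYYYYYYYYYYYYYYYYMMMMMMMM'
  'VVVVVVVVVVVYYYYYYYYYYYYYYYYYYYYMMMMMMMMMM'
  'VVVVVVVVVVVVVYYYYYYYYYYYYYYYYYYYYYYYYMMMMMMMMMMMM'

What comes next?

VVVVVVVVVVVVVVVYYYYYYYYYYYYYYYYYYYYYYYYYYYYMMMMMMMMMMMMMM

Each string has the form V^{2n+1} Y^{4n} M^{2n}, where the shown terms are n = 2, 3, 4, 5, 6.
For the next term, n = 7, so the run lengths are 15, 28, 14.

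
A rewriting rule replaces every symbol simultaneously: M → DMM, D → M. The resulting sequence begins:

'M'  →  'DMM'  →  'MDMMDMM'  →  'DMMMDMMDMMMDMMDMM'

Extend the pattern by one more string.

Replace each of the 17 characters of DMMMDMMDMMMDMMDMM in place — M DMM DMM DMM M DMM DMM M DMM DMM DMM M DMM DMM M DMM DMM — and concatenate.

MDMMDMMDMMMDMMDMMMDMMDMMDMMMDMMDMMMDMMDMM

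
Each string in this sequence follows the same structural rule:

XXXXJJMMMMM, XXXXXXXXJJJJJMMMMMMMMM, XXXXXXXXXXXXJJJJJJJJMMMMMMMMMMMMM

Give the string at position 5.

The n-th term is 4n X's then 3n-1 J's then 4n+1 M's (n = 1, 2, …).
For term 5, n = 5, so the run lengths are 20, 14, 21.

XXXXXXXXXXXXXXXXXXXXJJJJJJJJJJJJJJMMMMMMMMMMMMMMMMMMMMM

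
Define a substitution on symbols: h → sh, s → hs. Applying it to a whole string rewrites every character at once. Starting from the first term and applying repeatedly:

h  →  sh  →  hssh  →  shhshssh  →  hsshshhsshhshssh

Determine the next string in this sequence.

φ(hsshshhsshhshssh) expands symbol-by-symbol to sh hs hs sh hs sh sh hs hs sh sh hs sh hs hs sh; joining the 16 pieces gives the next term.

shhshsshhsshshhshsshshhsshhshssh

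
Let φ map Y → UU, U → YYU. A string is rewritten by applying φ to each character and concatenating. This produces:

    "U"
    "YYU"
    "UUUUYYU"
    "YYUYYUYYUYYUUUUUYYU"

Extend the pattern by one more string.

Replace each of the 19 characters of YYUYYUYYUYYUUUUUYYU in place — UU UU YYU UU UU YYU UU UU YYU UU UU YYU YYU YYU YYU YYU UU UU YYU — and concatenate.

UUUUYYUUUUUYYUUUUUYYUUUUUYYUYYUYYUYYUYYUUUUUYYU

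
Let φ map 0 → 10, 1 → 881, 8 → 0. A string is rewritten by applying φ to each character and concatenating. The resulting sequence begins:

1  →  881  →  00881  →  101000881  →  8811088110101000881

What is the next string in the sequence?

Rewriting the 19 symbols of 8811088110101000881 one by one yields 0 0 881 881 10 0 0 881 881 10 881 10 881 10 10 10 0 0 881; concatenated:

008818811000881881108811088110101000881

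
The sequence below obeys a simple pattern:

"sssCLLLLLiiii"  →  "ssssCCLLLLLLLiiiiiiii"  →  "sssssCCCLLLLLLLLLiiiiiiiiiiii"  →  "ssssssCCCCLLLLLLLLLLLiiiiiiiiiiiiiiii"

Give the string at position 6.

ssssssssCCCCCCLLLLLLLLLLLLLLLiiiiiiiiiiiiiiiiiiiiiiii

Reading off run lengths: s runs 3, 4, 5, 6; C runs 1, 2, 3, 4; L runs 5, 7, 9, 11; i runs 4, 8, 12, 16 — each is linear in n (n = 1, 2, …).
Setting n = 6 gives 8, 6, 15, 24 characters in each block.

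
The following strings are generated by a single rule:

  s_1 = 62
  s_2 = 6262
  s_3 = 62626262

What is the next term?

Every step duplicates the string.
One more doubling of 62626262 gives the answer.

6262626262626262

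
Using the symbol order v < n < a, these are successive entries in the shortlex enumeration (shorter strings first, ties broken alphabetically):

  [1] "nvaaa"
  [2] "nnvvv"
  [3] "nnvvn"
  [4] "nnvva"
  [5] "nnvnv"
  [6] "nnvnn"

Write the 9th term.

nnvan

Advancing 3 positions from nnvnn through nnvnn → nnvna → nnvav reaches term 9.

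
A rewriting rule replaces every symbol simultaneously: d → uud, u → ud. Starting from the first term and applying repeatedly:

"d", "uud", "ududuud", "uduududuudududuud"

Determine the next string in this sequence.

uduudududuududuudududuududuududuudududuud

φ(uduududuudududuud) expands symbol-by-symbol to ud uud ud ud uud ud uud ud ud uud ud uud ud uud ud ud uud; joining the 17 pieces gives the next term.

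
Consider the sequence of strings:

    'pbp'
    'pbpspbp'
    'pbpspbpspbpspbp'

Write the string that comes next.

Every step duplicates the string with 's' between the halves.
Doubling pbpspbpspbpspbp with 's' between the halves:

pbpspbpspbpspbpspbpspbpspbpspbp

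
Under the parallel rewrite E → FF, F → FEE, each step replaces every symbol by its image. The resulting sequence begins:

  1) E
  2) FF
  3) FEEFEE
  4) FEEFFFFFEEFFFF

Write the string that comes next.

FEEFFFFFEEFEEFEEFEEFEEFFFFFEEFEEFEEFEE

φ(FEEFFFFFEEFFFF) expands symbol-by-symbol to FEE FF FF FEE FEE FEE FEE FEE FF FF FEE FEE FEE FEE; joining the 14 pieces gives the next term.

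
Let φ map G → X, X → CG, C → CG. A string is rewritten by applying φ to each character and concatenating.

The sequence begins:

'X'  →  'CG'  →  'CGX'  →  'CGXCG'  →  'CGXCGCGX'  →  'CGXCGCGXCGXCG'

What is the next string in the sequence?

Replace each of the 13 characters of CGXCGCGXCGXCG in place — CG X CG CG X CG X CG CG X CG CG X — and concatenate.

CGXCGCGXCGXCGCGXCGCGX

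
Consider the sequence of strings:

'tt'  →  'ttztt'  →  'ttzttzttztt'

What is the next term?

Each string is two copies of the previous one joined by 'z'.
So the next term is two copies of ttzttzttztt with 'z' between the halves.

ttzttzttzttzttzttzttztt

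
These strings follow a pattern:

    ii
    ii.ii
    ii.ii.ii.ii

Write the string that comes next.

ii.ii.ii.ii.ii.ii.ii.ii

Each string is two copies of the previous one joined by '.'.
So the next term is two copies of ii.ii.ii.ii with '.' between the halves.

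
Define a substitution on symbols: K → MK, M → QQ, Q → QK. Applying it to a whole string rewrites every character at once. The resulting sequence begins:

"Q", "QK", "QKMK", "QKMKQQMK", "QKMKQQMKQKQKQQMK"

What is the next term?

φ(QKMKQQMKQKQKQQMK) expands symbol-by-symbol to QK MK QQ MK QK QK QQ MK QK MK QK MK QK QK QQ MK; joining the 16 pieces gives the next term.

QKMKQQMKQKQKQQMKQKMKQKMKQKQKQQMK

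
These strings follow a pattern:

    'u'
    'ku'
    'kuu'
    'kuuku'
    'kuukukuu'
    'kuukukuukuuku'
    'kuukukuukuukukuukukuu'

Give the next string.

Each term (from the third on) is the previous term followed by the one before it: term 3 = ku·u = kuu.
Continuing: kuukukuukuukukuukukuu · kuukukuukuuku gives term 8.

kuukukuukuukukuukukuukuukukuukuuku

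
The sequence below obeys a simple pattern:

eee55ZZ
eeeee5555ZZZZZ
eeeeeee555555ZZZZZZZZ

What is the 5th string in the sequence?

eeeeeeeeeee5555555555ZZZZZZZZZZZZZZ

Term n consists of 2n+1 e's, followed by 2n 5's, followed by 3n-1 Z's (n = 1, 2, …).
Setting n = 5 gives 11, 10, 14 characters in each block.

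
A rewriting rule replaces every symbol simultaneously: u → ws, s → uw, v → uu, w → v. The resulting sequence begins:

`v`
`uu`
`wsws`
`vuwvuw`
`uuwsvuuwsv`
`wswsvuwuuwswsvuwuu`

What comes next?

Rewriting the 18 symbols of wswsvuwuuwswsvuwuu one by one yields v uw v uw uu ws v ws ws v uw v uw uu ws v ws ws; concatenated:

vuwvuwuuwsvwswsvuwvuwuuwsvwsws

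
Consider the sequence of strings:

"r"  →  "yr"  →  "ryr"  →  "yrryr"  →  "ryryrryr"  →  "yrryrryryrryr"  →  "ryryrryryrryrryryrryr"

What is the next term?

yrryrryryrryrryryrryryrryrryryrryr

Each term (from the third on) is the two preceding terms concatenated in order: term 3 = r·yr = ryr.
Continuing: yrryrryryrryr · ryryrryryrryrryryrryr gives term 8.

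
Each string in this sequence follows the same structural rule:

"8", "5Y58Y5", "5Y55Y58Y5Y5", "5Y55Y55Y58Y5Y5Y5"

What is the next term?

Every step adds 5Y5 to the front and Y5 to the end of the previous string.
One more step from 5Y55Y55Y58Y5Y5Y5 gives the answer.

5Y55Y55Y55Y58Y5Y5Y5Y5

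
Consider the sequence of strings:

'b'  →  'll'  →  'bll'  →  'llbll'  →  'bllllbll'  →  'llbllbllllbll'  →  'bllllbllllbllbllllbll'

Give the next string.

llbllbllllbllbllllbllllbllbllllbll

This is a Fibonacci-style word recurrence s(k) = s(k−2)·s(k−1): e.g. b·ll = bll.
So term 8 is llbllbllllbll·bllllbllllbllbllllbll.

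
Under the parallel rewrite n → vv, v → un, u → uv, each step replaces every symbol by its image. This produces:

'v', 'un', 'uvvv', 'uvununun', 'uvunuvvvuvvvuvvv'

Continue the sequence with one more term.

Replace each of the 16 characters of uvunuvvvuvvvuvvv in place — uv un uv vv uv un un un uv un un un uv un un un — and concatenate.

uvunuvvvuvunununuvunununuvununun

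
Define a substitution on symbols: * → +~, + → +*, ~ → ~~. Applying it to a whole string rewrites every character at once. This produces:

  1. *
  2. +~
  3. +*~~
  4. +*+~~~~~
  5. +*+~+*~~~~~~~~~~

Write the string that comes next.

φ(+*+~+*~~~~~~~~~~) expands symbol-by-symbol to +* +~ +* ~~ +* +~ ~~ ~~ ~~ ~~ ~~ ~~ ~~ ~~ ~~ ~~; joining the 16 pieces gives the next term.

+*+~+*~~+*+~~~~~~~~~~~~~~~~~~~~~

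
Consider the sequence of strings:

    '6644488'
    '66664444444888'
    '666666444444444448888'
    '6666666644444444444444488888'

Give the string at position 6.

666666666666444444444444444444444448888888

Reading off run lengths: 6 runs 2, 4, 6, 8; 4 runs 3, 7, 11, 15; 8 runs 2, 3, 4, 5 — each is linear in n (n = 1, 2, …).
For term 6, n = 6, so the run lengths are 12, 23, 7.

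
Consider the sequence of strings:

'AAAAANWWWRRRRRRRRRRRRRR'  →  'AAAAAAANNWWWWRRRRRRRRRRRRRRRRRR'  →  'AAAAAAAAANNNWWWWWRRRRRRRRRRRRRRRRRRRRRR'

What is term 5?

Reading off run lengths: A runs 5, 7, 9; N runs 1, 2, 3; W runs 3, 4, 5; R runs 14, 18, 22 — each is linear in n, where the shown terms are n = 3, 4, 5.
At n = 7 the blocks have lengths 13, 5, 7, 30.

AAAAAAAAAAAAANNNNNWWWWWWWRRRRRRRRRRRRRRRRRRRRRRRRRRRRRR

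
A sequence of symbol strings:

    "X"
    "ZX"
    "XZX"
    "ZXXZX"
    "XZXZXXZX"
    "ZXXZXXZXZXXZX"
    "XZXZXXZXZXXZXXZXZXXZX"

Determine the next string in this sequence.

This is a Fibonacci-style word recurrence s(k) = s(k−2)·s(k−1): e.g. X·ZX = XZX.
The next term joins ZXXZXXZXZXXZX and XZXZXXZXZXXZXXZXZXXZX.

ZXXZXXZXZXXZXXZXZXXZXZXXZXXZXZXXZX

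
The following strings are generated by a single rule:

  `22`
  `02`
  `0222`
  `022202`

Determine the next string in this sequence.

0222020222

Each term (from the third on) is the previous term followed by the one before it: term 3 = 02·22 = 0222.
The next term joins 022202 and 0222.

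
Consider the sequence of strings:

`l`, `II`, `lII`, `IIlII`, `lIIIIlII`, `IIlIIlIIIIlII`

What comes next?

This is a Fibonacci-style word recurrence s(k) = s(k−2)·s(k−1): e.g. l·II = lII.
The next term joins lIIIIlII and IIlIIlIIIIlII.

lIIIIlIIIIlIIlIIIIlII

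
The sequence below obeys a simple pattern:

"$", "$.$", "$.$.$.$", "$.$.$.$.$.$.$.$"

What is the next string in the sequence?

$.$.$.$.$.$.$.$.$.$.$.$.$.$.$.$

Each string is two copies of the previous one joined by '.'.
One more doubling of $.$.$.$.$.$.$.$ gives the answer.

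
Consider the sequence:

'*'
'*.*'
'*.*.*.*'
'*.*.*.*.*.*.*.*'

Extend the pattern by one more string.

*.*.*.*.*.*.*.*.*.*.*.*.*.*.*.*

Every step duplicates the string with '.' between the halves.
One more doubling of *.*.*.*.*.*.*.* gives the answer.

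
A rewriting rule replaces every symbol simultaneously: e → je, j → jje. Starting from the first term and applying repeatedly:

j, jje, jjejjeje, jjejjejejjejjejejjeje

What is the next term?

Rewriting the 21 symbols of jjejjejejjejjejejjeje one by one yields jje jje je jje jje je jje je jje jje je jje jje je jje je jje jje je jje je; concatenated:

jjejjejejjejjejejjejejjejjejejjejjejejjejejjejjejejjeje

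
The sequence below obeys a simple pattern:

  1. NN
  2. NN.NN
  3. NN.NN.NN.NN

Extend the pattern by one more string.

NN.NN.NN.NN.NN.NN.NN.NN

s(k+1) = s(k)·.·s(k) — each term doubles the last with '.' between the halves.
One more doubling of NN.NN.NN.NN gives the answer.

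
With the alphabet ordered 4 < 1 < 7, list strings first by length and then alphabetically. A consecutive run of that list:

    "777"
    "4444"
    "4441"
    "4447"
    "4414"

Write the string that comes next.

4411

Treat 4414 as a base-3 numeral over the given alphabet and add one, carrying through any trailing 7's.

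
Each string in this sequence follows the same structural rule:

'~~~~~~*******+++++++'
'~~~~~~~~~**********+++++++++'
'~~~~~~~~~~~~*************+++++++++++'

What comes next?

~~~~~~~~~~~~~~~****************+++++++++++++

Reading off run lengths: ~ runs 6, 9, 12; * runs 7, 10, 13; + runs 7, 9, 11 — each is linear in n, where the shown terms are n = 2, 3, 4.
For the next term, n = 5, so the run lengths are 15, 16, 13.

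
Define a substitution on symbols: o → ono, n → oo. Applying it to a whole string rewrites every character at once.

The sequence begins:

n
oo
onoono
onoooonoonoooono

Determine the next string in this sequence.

Rewriting the 16 symbols of onoooonoonoooono one by one yields ono oo ono ono ono ono oo ono ono oo ono ono ono ono oo ono; concatenated:

onoooonoonoonoonoooonoonoooonoonoonoonoooono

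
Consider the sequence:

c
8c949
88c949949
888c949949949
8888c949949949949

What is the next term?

Each term wraps the previous one in 8 on the left and 949 on the right.
One more step from 8888c949949949949 gives the answer.

88888c949949949949949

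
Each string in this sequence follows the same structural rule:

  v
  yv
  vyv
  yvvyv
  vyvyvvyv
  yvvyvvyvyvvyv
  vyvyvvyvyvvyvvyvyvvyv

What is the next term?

yvvyvvyvyvvyvvyvyvvyvyvvyvvyvyvvyv

This is a Fibonacci-style word recurrence s(k) = s(k−2)·s(k−1): e.g. v·yv = vyv.
Continuing: yvvyvvyvyvvyv · vyvyvvyvyvvyvvyvyvvyv gives term 8.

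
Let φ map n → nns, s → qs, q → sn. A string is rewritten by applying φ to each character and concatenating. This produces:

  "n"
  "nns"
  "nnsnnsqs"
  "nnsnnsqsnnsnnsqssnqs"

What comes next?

nnsnnsqsnnsnnsqssnqsnnsnnsqsnnsnnsqssnqsqsnnssnqs

Replace each of the 20 characters of nnsnnsqsnnsnnsqssnqs in place — nns nns qs nns nns qs sn qs nns nns qs nns nns qs sn qs qs nns sn qs — and concatenate.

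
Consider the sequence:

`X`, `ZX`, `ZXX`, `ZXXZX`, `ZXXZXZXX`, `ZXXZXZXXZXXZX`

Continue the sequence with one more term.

ZXXZXZXXZXXZXZXXZXZXX

From term 3 onward, concatenate the last term with the second-to-last: ZX·X = ZXX, ZXX·ZX = ZXXZX, …
The next term joins ZXXZXZXXZXXZX and ZXXZXZXX.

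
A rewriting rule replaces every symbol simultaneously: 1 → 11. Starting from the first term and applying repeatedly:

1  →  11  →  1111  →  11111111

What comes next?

Apply φ to 11111111 symbol by symbol: 1→11, 1→11, 1→11, 1→11, 1→11, 1→11, 1→11, 1→11; joined: 11 11 11 11 11 11 11 11.

1111111111111111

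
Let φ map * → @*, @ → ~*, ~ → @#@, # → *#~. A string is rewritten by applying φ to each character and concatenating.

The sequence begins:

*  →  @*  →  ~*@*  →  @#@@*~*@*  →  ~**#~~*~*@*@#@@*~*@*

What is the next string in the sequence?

Rewriting the 20 symbols of ~**#~~*~*@*@#@@*~*@* one by one yields @#@ @* @* *#~ @#@ @#@ @* @#@ @* ~* @* ~* *#~ ~* ~* @* @#@ @* ~* @*; concatenated:

@#@@*@**#~@#@@#@@*@#@@*~*@*~**#~~*~*@*@#@@*~*@*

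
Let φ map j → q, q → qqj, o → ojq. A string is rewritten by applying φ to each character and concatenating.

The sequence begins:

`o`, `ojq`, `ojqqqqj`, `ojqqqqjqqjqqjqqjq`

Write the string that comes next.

Applying the rule to each of the 17 symbols of ojqqqqjqqjqqjqqjq gives the pieces ojq q qqj qqj qqj qqj q qqj qqj q qqj qqj q qqj qqj q qqj, which concatenate to the answer.

ojqqqqjqqjqqjqqjqqqjqqjqqqjqqjqqqjqqjqqqj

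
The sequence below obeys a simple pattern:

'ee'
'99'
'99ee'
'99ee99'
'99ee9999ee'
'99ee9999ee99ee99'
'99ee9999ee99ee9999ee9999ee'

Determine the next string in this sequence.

99ee9999ee99ee9999ee9999ee99ee9999ee99ee99

This is a Fibonacci-style word recurrence s(k) = s(k−1)·s(k−2): e.g. 99·ee = 99ee.
Continuing: 99ee9999ee99ee9999ee9999ee · 99ee9999ee99ee99 gives term 8.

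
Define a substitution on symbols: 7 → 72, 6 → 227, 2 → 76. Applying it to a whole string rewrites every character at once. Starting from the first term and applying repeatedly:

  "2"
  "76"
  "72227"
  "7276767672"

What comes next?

72767222772227722277276

Apply φ to 7276767672 symbol by symbol: 7→72, 2→76, 7→72, 6→227, 7→72, 6→227, 7→72, 6→227, 7→72, 2→76; joined: 72 76 72 227 72 227 72 227 72 76.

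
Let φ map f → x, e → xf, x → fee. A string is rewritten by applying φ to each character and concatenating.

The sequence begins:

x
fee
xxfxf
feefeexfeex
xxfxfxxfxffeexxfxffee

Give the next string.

feefeexfeexfeefeexfeexxxfxffeefeexfeexxxfxf

Applying the rule to each of the 21 symbols of xxfxfxxfxffeexxfxffee gives the pieces fee fee x fee x fee fee x fee x x xf xf fee fee x fee x x xf xf, which concatenate to the answer.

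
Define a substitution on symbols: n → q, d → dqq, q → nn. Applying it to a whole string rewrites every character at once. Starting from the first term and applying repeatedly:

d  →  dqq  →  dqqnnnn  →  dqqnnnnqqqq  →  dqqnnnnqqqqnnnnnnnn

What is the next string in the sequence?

Rewriting the 19 symbols of dqqnnnnqqqqnnnnnnnn one by one yields dqq nn nn q q q q nn nn nn nn q q q q q q q q; concatenated:

dqqnnnnqqqqnnnnnnnnqqqqqqqq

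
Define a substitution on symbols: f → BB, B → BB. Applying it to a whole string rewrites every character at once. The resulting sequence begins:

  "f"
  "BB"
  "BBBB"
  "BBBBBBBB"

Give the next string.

Apply φ to BBBBBBBB symbol by symbol: B→BB, B→BB, B→BB, B→BB, B→BB, B→BB, B→BB, B→BB; joined: BB BB BB BB BB BB BB BB.

BBBBBBBBBBBBBBBB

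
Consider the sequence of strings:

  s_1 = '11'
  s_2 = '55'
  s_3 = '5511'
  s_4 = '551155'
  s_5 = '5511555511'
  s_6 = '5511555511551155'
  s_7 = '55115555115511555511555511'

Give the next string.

From term 3 onward, concatenate the last term with the second-to-last: 55·11 = 5511, 5511·55 = 551155, …
So term 8 is 55115555115511555511555511·5511555511551155.

551155551155115555115555115511555511551155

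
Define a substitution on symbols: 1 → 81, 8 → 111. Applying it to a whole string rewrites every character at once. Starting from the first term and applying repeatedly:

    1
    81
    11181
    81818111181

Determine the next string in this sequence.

11181111811118181818111181

Expanding 81818111181: 8→111, 1→81, 8→111, 1→81, 8→111, 1→81, 1→81, 1→81, 1→81, 8→111, 1→81. Concatenated: 111 81 111 81 111 81 81 81 81 111 81.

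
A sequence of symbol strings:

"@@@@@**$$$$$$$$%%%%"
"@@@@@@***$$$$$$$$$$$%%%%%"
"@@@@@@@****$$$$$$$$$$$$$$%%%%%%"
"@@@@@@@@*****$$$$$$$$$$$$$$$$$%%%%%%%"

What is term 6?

Each string has the form @^{n+2} *^{n-1} $^{3n-1} %^{n+1}, where the shown terms are n = 3, 4, 5, 6.
For term 6, n = 8, so the run lengths are 10, 7, 23, 9.

@@@@@@@@@@*******$$$$$$$$$$$$$$$$$$$$$$$%%%%%%%%%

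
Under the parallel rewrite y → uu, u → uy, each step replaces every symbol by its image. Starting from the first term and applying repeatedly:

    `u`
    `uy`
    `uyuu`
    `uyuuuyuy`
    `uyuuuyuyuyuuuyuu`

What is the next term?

uyuuuyuyuyuuuyuuuyuuuyuyuyuuuyuy

Applying the rule to each of the 16 symbols of uyuuuyuyuyuuuyuu gives the pieces uy uu uy uy uy uu uy uu uy uu uy uy uy uu uy uy, which concatenate to the answer.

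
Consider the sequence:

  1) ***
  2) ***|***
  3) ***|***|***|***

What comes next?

s(k+1) = s(k)·|·s(k) — each term doubles the last with '|' between the halves.
So the next term is two copies of ***|***|***|*** with '|' between the halves.

***|***|***|***|***|***|***|***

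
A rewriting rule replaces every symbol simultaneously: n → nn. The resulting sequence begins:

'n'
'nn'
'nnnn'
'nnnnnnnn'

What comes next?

nnnnnnnnnnnnnnnn

Expanding nnnnnnnn: n→nn, n→nn, n→nn, n→nn, n→nn, n→nn, n→nn, n→nn. Concatenated: nn nn nn nn nn nn nn nn.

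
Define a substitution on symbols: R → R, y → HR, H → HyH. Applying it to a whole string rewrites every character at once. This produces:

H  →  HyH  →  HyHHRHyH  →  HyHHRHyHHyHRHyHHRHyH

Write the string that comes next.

Applying the rule to each of the 20 symbols of HyHHRHyHHyHRHyHHRHyH gives the pieces HyH HR HyH HyH R HyH HR HyH HyH HR HyH R HyH HR HyH HyH R HyH HR HyH, which concatenate to the answer.

HyHHRHyHHyHRHyHHRHyHHyHHRHyHRHyHHRHyHHyHRHyHHRHyH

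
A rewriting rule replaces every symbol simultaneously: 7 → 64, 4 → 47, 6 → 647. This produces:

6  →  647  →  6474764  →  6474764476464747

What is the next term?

φ(6474764476464747) expands symbol-by-symbol to 647 47 64 47 64 647 47 47 64 647 47 647 47 64 47 64; joining the 16 pieces gives the next term.

647476447646474747646474764747644764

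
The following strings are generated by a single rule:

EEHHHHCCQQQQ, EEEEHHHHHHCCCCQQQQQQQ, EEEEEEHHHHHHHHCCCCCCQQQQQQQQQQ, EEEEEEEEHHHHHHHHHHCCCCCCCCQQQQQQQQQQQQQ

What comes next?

EEEEEEEEEEHHHHHHHHHHHHCCCCCCCCCCQQQQQQQQQQQQQQQQ

Term n consists of 2n E's, followed by 2n+2 H's, followed by 2n C's, followed by 3n+1 Q's (n = 1, 2, …).
Setting n = 5 gives 10, 12, 10, 16 characters in each block.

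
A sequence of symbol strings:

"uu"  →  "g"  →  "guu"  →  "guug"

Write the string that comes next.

From term 3 onward, concatenate the last term with the second-to-last: g·uu = guu, guu·g = guug, …
Continuing: guug · guu gives term 5.

guugguu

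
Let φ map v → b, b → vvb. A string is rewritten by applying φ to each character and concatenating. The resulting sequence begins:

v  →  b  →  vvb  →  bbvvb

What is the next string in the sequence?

vvbvvbbbvvb

Apply φ to bbvvb symbol by symbol: b→vvb, b→vvb, v→b, v→b, b→vvb; joined: vvb vvb b b vvb.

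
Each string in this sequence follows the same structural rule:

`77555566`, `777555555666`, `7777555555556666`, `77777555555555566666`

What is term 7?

Reading off run lengths: 7 runs 2, 3, 4, 5; 5 runs 4, 6, 8, 10; 6 runs 2, 3, 4, 5 — each is linear in n (n = 1, 2, …).
Setting n = 7 gives 8, 16, 8 characters in each block.

77777777555555555555555566666666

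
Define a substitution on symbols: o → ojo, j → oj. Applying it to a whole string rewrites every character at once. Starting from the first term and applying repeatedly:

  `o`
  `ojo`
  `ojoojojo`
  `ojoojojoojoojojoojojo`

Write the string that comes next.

Rewriting the 21 symbols of ojoojojoojoojojoojojo one by one yields ojo oj ojo ojo oj ojo oj ojo ojo oj ojo ojo oj ojo oj ojo ojo oj ojo oj ojo; concatenated:

ojoojojoojoojojoojojoojoojojoojoojojoojojoojoojojoojojo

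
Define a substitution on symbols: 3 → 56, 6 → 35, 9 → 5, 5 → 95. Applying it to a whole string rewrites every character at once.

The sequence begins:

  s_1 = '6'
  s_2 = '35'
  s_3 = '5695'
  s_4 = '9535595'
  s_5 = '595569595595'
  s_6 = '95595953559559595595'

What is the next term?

Rewriting the 20 symbols of 95595953559559595595 one by one yields 5 95 95 5 95 5 95 56 95 95 5 95 95 5 95 5 95 95 5 95; concatenated:

595955955955695955959559559595595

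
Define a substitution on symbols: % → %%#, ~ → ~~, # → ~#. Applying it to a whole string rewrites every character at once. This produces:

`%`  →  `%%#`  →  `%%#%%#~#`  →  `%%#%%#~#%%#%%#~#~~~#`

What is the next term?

%%#%%#~#%%#%%#~#~~~#%%#%%#~#%%#%%#~#~~~#~~~~~~~#

φ(%%#%%#~#%%#%%#~#~~~#) expands symbol-by-symbol to %%# %%# ~# %%# %%# ~# ~~ ~# %%# %%# ~# %%# %%# ~# ~~ ~# ~~ ~~ ~~ ~#; joining the 20 pieces gives the next term.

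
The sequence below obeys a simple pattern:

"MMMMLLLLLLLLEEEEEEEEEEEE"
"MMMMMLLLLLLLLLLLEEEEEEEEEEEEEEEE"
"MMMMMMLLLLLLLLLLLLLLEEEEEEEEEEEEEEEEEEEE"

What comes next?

MMMMMMMLLLLLLLLLLLLLLLLLEEEEEEEEEEEEEEEEEEEEEEEE

Term n consists of n+1 M's, followed by 3n-1 L's, followed by 4n E's, where the shown terms are n = 3, 4, 5.
For the next term, n = 6, so the run lengths are 7, 17, 24.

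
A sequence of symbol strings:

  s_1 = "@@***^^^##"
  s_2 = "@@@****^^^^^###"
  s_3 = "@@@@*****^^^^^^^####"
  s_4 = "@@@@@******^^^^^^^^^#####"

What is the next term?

@@@@@@*******^^^^^^^^^^^######

Reading off run lengths: @ runs 2, 3, 4, 5; * runs 3, 4, 5, 6; ^ runs 3, 5, 7, 9; # runs 2, 3, 4, 5 — each is linear in n (n = 1, 2, …).
At n = 5 the blocks have lengths 6, 7, 11, 6.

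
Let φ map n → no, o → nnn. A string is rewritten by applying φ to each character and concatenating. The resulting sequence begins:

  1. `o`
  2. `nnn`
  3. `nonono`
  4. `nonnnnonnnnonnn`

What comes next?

Replace each of the 15 characters of nonnnnonnnnonnn in place — no nnn no no no no nnn no no no no nnn no no no — and concatenate.

nonnnnononononnnnononononnnnonono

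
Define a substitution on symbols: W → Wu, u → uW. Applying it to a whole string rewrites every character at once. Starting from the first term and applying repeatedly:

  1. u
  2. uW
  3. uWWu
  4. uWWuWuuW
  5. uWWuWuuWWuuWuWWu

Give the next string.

Rewriting the 16 symbols of uWWuWuuWWuuWuWWu one by one yields uW Wu Wu uW Wu uW uW Wu Wu uW uW Wu uW Wu Wu uW; concatenated:

uWWuWuuWWuuWuWWuWuuWuWWuuWWuWuuW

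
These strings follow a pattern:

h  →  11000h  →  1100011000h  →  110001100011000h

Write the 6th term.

1100011000110001100011000h

The strings grow by a fixed prefix 11000 each time.
From 110001100011000h, 2 further steps: 110001100011000h → 11000110001100011000h → (answer).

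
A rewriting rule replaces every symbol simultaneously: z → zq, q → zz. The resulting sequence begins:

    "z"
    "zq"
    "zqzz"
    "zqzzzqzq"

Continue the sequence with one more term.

zqzzzqzqzqzzzqzz

Expanding zqzzzqzq: z→zq, q→zz, z→zq, z→zq, z→zq, q→zz, z→zq, q→zz. Concatenated: zq zz zq zq zq zz zq zz.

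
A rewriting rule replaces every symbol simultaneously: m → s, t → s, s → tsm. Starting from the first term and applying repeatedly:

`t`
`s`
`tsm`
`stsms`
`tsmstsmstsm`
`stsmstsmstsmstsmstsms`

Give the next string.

Rewriting the 21 symbols of stsmstsmstsmstsmstsms one by one yields tsm s tsm s tsm s tsm s tsm s tsm s tsm s tsm s tsm s tsm s tsm; concatenated:

tsmstsmstsmstsmstsmstsmstsmstsmstsmstsmstsm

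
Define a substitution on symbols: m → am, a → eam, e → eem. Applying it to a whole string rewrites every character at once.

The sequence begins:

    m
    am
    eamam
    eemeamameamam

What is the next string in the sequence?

eemeemameemeamameamameemeamameamam

Replace each of the 13 characters of eemeamameamam in place — eem eem am eem eam am eam am eem eam am eam am — and concatenate.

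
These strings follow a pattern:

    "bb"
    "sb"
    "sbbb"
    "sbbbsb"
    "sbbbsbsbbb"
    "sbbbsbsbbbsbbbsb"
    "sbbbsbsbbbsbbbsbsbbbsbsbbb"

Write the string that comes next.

sbbbsbsbbbsbbbsbsbbbsbsbbbsbbbsbsbbbsbbbsb

Each term (from the third on) is the previous term followed by the one before it: term 3 = sb·bb = sbbb.
The next term joins sbbbsbsbbbsbbbsbsbbbsbsbbb and sbbbsbsbbbsbbbsb.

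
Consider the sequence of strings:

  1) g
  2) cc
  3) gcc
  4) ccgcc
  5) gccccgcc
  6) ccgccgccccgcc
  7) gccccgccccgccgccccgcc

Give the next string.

From term 3 onward, concatenate the second-to-last term with the last: g·cc = gcc, cc·gcc = ccgcc, …
So term 8 is ccgccgccccgcc·gccccgccccgccgccccgcc.

ccgccgccccgccgccccgccccgccgccccgcc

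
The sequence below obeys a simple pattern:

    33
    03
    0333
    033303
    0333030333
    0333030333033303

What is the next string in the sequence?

03330303330333030333030333

This is a Fibonacci-style word recurrence s(k) = s(k−1)·s(k−2): e.g. 03·33 = 0333.
So term 7 is 0333030333033303·0333030333.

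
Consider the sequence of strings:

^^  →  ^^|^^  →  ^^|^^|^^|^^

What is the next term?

s(k+1) = s(k)·|·s(k) — each term doubles the last with '|' between the halves.
Doubling ^^|^^|^^|^^ with '|' between the halves:

^^|^^|^^|^^|^^|^^|^^|^^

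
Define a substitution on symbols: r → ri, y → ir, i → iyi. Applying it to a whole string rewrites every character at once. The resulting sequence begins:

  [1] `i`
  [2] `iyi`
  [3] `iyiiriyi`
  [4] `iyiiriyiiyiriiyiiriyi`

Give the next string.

Rewriting the 21 symbols of iyiiriyiiyiriiyiiriyi one by one yields iyi ir iyi iyi ri iyi ir iyi iyi ir iyi ri iyi iyi ir iyi iyi ri iyi ir iyi; concatenated:

iyiiriyiiyiriiyiiriyiiyiiriyiriiyiiyiiriyiiyiriiyiiriyi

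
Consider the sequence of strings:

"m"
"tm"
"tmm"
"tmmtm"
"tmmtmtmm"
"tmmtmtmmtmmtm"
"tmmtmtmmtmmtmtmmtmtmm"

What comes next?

tmmtmtmmtmmtmtmmtmtmmtmmtmtmmtmmtm

This is a Fibonacci-style word recurrence s(k) = s(k−1)·s(k−2): e.g. tm·m = tmm.
So term 8 is tmmtmtmmtmmtmtmmtmtmm·tmmtmtmmtmmtm.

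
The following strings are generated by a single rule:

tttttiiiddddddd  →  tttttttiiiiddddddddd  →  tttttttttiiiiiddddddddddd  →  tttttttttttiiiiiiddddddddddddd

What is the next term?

tttttttttttttiiiiiiiddddddddddddddd

The n-th term is 2n-1 t's then n i's then 2n+1 d's, where the shown terms are n = 3, 4, 5, 6.
For the next term, n = 7, so the run lengths are 13, 7, 15.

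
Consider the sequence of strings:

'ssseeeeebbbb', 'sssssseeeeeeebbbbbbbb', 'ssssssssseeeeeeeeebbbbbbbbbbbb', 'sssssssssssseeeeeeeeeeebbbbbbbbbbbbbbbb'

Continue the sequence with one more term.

The n-th term is 3n s's then 2n+3 e's then 4n b's (n = 1, 2, …).
At n = 5 the blocks have lengths 15, 13, 20.

ssssssssssssssseeeeeeeeeeeeebbbbbbbbbbbbbbbbbbbb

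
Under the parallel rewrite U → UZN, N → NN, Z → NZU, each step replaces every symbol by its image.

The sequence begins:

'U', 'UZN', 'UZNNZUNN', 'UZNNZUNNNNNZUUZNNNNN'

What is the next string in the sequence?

UZNNZUNNNNNZUUZNNNNNNNNNNNNZUUZNUZNNZUNNNNNNNNNN

Applying the rule to each of the 20 symbols of UZNNZUNNNNNZUUZNNNNN gives the pieces UZN NZU NN NN NZU UZN NN NN NN NN NN NZU UZN UZN NZU NN NN NN NN NN, which concatenate to the answer.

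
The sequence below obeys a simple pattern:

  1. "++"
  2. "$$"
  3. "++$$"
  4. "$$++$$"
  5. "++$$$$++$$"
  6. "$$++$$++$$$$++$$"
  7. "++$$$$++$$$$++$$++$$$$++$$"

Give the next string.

This is a Fibonacci-style word recurrence s(k) = s(k−2)·s(k−1): e.g. ++·$$ = ++$$.
The next term joins $$++$$++$$$$++$$ and ++$$$$++$$$$++$$++$$$$++$$.

$$++$$++$$$$++$$++$$$$++$$$$++$$++$$$$++$$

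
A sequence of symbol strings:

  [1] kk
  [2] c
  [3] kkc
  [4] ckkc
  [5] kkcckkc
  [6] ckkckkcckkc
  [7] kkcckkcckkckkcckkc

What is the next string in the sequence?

ckkckkcckkckkcckkcckkckkcckkc

Each term (from the third on) is the two preceding terms concatenated in order: term 3 = kk·c = kkc.
So term 8 is ckkckkcckkc·kkcckkcckkckkcckkc.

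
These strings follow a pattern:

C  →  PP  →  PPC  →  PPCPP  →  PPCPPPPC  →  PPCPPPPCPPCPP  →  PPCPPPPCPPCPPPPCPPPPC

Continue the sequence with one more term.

PPCPPPPCPPCPPPPCPPPPCPPCPPPPCPPCPP

This is a Fibonacci-style word recurrence s(k) = s(k−1)·s(k−2): e.g. PP·C = PPC.
Continuing: PPCPPPPCPPCPPPPCPPPPC · PPCPPPPCPPCPP gives term 8.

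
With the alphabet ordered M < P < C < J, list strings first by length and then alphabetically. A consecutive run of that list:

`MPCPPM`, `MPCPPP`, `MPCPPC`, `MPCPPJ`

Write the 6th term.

MPCPCP

Continuing the enumeration 2 steps past MPCPPJ: MPCPPJ → MPCPCM → (answer).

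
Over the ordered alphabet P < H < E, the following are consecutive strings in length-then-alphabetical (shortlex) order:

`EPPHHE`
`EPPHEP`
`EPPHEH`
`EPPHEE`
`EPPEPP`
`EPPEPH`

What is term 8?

EPPEHP

Continuing the enumeration 2 steps past EPPEPH: EPPEPH → EPPEPE → (answer).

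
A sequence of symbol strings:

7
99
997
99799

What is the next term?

From term 3 onward, concatenate the last term with the second-to-last: 99·7 = 997, 997·99 = 99799, …
So term 5 is 99799·997.

99799997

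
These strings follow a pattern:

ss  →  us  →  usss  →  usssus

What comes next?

This is a Fibonacci-style word recurrence s(k) = s(k−1)·s(k−2): e.g. us·ss = usss.
The next term joins usssus and usss.

usssususss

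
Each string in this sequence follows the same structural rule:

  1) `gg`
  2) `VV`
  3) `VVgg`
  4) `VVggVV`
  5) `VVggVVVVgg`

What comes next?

VVggVVVVggVVggVV

Each term (from the third on) is the previous term followed by the one before it: term 3 = VV·gg = VVgg.
The next term joins VVggVVVVgg and VVggVV.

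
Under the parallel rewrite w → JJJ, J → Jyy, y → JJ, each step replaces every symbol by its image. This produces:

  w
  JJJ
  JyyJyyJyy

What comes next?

Expanding JyyJyyJyy: J→Jyy, y→JJ, y→JJ, J→Jyy, y→JJ, y→JJ, J→Jyy, y→JJ, y→JJ. Concatenated: Jyy JJ JJ Jyy JJ JJ Jyy JJ JJ.

JyyJJJJJyyJJJJJyyJJJJ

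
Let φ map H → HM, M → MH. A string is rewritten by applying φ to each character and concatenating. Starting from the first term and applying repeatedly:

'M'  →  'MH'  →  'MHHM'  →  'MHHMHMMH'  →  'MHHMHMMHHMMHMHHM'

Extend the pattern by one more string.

MHHMHMMHHMMHMHHMHMMHMHHMMHHMHMMH

Replace each of the 16 characters of MHHMHMMHHMMHMHHM in place — MH HM HM MH HM MH MH HM HM MH MH HM MH HM HM MH — and concatenate.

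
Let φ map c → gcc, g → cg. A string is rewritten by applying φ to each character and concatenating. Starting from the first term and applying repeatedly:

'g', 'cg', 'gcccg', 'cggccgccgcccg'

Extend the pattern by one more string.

gcccgcggccgcccggccgcccggccgccgcccg

Applying the rule to each of the 13 symbols of cggccgccgcccg gives the pieces gcc cg cg gcc gcc cg gcc gcc cg gcc gcc gcc cg, which concatenate to the answer.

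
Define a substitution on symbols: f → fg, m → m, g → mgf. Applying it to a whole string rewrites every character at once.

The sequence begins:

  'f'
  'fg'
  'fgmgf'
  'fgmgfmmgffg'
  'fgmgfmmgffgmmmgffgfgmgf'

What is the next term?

φ(fgmgfmmgffgmmmgffgfgmgf) expands symbol-by-symbol to fg mgf m mgf fg m m mgf fg fg mgf m m m mgf fg fg mgf fg mgf m mgf fg; joining the 23 pieces gives the next term.

fgmgfmmgffgmmmgffgfgmgfmmmmgffgfgmgffgmgfmmgffg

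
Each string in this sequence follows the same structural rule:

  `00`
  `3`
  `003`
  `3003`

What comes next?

Each term (from the third on) is the two preceding terms concatenated in order: term 3 = 00·3 = 003.
So term 5 is 003·3003.

0033003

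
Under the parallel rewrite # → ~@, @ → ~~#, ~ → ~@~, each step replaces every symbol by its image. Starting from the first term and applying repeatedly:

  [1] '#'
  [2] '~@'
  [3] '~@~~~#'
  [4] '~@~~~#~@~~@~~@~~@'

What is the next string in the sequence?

φ(~@~~~#~@~~@~~@~~@) expands symbol-by-symbol to ~@~ ~~# ~@~ ~@~ ~@~ ~@ ~@~ ~~# ~@~ ~@~ ~~# ~@~ ~@~ ~~# ~@~ ~@~ ~~#; joining the 17 pieces gives the next term.

~@~~~#~@~~@~~@~~@~@~~~#~@~~@~~~#~@~~@~~~#~@~~@~~~#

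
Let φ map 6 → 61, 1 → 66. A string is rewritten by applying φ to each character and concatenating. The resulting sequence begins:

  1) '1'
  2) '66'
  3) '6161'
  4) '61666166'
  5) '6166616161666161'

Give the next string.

Replace each of the 16 characters of 6166616161666161 in place — 61 66 61 61 61 66 61 66 61 66 61 61 61 66 61 66 — and concatenate.

61666161616661666166616161666166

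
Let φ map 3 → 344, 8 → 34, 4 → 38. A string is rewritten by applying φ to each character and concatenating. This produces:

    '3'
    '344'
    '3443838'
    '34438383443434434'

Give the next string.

Replace each of the 17 characters of 34438383443434434 in place — 344 38 38 344 34 344 34 344 38 38 344 38 344 38 38 344 38 — and concatenate.

34438383443434434344383834438344383834438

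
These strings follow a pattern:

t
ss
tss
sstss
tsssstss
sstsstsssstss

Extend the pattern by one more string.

tsssstsssstsstsssstss

Each term (from the third on) is the two preceding terms concatenated in order: term 3 = t·ss = tss.
So term 7 is tsssstss·sstsstsssstss.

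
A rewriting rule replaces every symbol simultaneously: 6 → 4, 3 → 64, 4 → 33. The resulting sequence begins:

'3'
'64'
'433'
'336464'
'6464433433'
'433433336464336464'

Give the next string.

33646433646464644334336464433433

Replace each of the 18 characters of 433433336464336464 in place — 33 64 64 33 64 64 64 64 4 33 4 33 64 64 4 33 4 33 — and concatenate.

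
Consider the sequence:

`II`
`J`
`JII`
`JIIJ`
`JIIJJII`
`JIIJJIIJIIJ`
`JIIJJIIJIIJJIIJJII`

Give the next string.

From term 3 onward, concatenate the last term with the second-to-last: J·II = JII, JII·J = JIIJ, …
The next term joins JIIJJIIJIIJJIIJJII and JIIJJIIJIIJ.

JIIJJIIJIIJJIIJJIIJIIJJIIJIIJ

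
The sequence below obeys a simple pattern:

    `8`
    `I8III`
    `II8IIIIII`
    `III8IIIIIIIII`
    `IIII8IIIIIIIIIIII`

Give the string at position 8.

IIIIIII8IIIIIIIIIIIIIIIIIIIII

s(k+1) = I·s(k)·III, so each term gains I as a prefix and III as a suffix.
From IIII8IIIIIIIIIIII, 3 further steps: IIII8IIIIIIIIIIII → IIIII8IIIIIIIIIIIIIII → IIIIII8IIIIIIIIIIIIIIIIII → (answer).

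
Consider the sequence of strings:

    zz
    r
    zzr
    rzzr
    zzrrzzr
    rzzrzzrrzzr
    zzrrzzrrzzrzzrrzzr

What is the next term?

rzzrzzrrzzrzzrrzzrrzzrzzrrzzr

From term 3 onward, concatenate the second-to-last term with the last: zz·r = zzr, r·zzr = rzzr, …
Continuing: rzzrzzrrzzr · zzrrzzrrzzrzzrrzzr gives term 8.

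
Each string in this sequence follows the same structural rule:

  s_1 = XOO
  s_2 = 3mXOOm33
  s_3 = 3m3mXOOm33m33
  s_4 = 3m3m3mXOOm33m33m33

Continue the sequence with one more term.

Every step adds 3m to the front and m33 to the end of the previous string.
Applying this once more to 3m3m3mXOOm33m33m33:

3m3m3m3mXOOm33m33m33m33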